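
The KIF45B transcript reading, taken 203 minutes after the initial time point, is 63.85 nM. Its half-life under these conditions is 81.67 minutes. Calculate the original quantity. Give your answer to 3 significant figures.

Number of half-lives elapsed: n = 203/81.67 ≈ 2.4856.
A₀ = A × 2^n = 63.85 × 2^2.4856 = 63.85 × 5.6007 ≈ 357.61 nM.

358 nM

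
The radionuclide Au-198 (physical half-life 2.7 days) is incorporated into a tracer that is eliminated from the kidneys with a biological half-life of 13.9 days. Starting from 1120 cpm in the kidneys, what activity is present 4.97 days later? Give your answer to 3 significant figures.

244 cpm

1/t_eff = 1/t_phys + 1/t_biol = 1/2.7 + 1/13.9 = 0.44231 per day.
t_eff = 2.7 × 13.9 / (2.7 + 13.9) ≈ 2.2608 days.
Remaining = 1120 × (1/2)^(4.97/2.2608) = 1120 × (1/2)^2.1983 ≈ 244.04 cpm.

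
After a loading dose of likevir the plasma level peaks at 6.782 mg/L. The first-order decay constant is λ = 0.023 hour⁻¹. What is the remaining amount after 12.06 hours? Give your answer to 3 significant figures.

t½ = ln 2 / λ = 0.69315 / 0.023 ≈ 30.137 hours.
Number of half-lives: n = 12.06/30.137 ≈ 0.40017.
Remaining = 6.782 × (1/2)^0.40017 = 6.782 × 0.75777 ≈ 5.1392 mg/L.

5.14 mg/L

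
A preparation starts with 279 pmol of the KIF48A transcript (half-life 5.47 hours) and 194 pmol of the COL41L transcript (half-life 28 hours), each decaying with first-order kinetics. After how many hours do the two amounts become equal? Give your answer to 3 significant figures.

3.56 hours

Set 279·(1/2)^(t/5.47) = 194·(1/2)^(t/28).
Taking log₂: log₂(279/194) = t·(1/5.47 − 1/28).
log₂(1.4381) = 0.52421; 1/5.47 − 1/28 = 0.1471.
t = 0.52421 / 0.1471 ≈ 3.5636 hours.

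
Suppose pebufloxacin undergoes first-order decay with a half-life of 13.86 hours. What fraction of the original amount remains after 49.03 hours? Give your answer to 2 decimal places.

0.09

n = 49.03/13.86 ≈ 3.5375 half-lives.
Fraction remaining = (1/2)^3.5375 ≈ 0.086119.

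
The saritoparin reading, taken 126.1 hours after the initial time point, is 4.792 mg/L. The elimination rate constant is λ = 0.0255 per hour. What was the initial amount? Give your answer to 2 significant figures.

120 mg/L

t½ = ln 2 / λ = 0.69315 / 0.0255 ≈ 27.182 hours.
Number of half-lives elapsed: n = 126.1/27.182 ≈ 4.6391.
A₀ = A × 2^n = 4.792 × 2^4.6391 = 4.792 × 24.917 ≈ 119.4 mg/L.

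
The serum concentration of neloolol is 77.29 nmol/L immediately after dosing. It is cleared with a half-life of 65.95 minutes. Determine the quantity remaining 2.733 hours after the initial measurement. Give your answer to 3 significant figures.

13.8 nmol/L

Convert the elapsed time: 2.733 hours = 163.98 minutes.
Number of half-lives: n = 163.98/65.95 ≈ 2.4864.
Remaining = 77.29 × (1/2)^2.4864 = 77.29 × 0.17845 ≈ 13.792 nmol/L.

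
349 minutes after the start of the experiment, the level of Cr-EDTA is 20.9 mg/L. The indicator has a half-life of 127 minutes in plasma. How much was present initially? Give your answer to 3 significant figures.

140 mg/L

Number of half-lives elapsed: n = 349/127 ≈ 2.748.
A₀ = A × 2^n = 20.9 × 2^2.748 = 20.9 × 6.718 ≈ 140.41 mg/L.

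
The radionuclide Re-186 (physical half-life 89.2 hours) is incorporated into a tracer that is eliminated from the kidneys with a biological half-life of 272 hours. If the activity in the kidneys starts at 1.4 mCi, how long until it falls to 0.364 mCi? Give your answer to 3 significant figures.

1/t_eff = 1/t_phys + 1/t_biol = 1/89.2 + 1/272 = 0.014887 per hour.
t_eff = 89.2 × 272 / (89.2 + 272) ≈ 67.172 hours.
n = log₂(1.4/0.364) ≈ 1.9434; t = 1.9434 × 67.172 ≈ 130.54 hours.

131 hours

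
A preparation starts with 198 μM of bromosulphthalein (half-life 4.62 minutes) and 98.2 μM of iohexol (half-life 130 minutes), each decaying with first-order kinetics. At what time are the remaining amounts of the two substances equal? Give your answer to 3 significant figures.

4.85 minutes

Set 198·(1/2)^(t/4.62) = 98.2·(1/2)^(t/130).
Taking log₂: log₂(198/98.2) = t·(1/4.62 − 1/130).
log₂(2.0163) = 1.0117; 1/4.62 − 1/130 = 0.20876.
t = 1.0117 / 0.20876 ≈ 4.8463 minutes.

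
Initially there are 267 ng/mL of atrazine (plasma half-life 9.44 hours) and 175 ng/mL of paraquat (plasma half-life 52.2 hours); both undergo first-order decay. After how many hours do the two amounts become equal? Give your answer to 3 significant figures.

Set 267·(1/2)^(t/9.44) = 175·(1/2)^(t/52.2).
Taking log₂: log₂(267/175) = t·(1/9.44 − 1/52.2).
log₂(1.5257) = 0.60948; 1/9.44 − 1/52.2 = 0.086775.
t = 0.60948 / 0.086775 ≈ 7.0237 hours.

7.02 hours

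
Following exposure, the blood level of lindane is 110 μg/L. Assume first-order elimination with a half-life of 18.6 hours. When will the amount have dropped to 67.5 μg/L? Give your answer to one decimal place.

Fraction remaining = 67.5/110 ≈ 0.61364.
n = log₂(110/67.5) = ln(1.6296)/ln 2 ≈ 0.70454 half-lives.
t = n × t½ = 0.70454 × 18.6 ≈ 13.105 hours.

13.1 hours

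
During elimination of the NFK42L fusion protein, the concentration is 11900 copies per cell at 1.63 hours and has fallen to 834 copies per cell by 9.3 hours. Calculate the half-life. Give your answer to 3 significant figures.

Over Δt = 9.3 − 1.63 = 7.67 hours, the level fell by a factor of 11900/834 ≈ 14.269.
n = log₂(14.269) ≈ 3.8348 half-lives, so t½ = 7.67/3.8348 ≈ 2.0001 hours.

2.00 hours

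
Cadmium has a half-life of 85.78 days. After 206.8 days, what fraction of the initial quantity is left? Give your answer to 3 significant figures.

n = 206.8/85.78 ≈ 2.4108 half-lives.
Fraction remaining = (1/2)^2.4108 ≈ 0.18805.

0.188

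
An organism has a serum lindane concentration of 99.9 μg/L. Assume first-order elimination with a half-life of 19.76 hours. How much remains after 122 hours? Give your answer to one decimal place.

1.4 μg/L

Number of half-lives: n = 122/19.76 ≈ 6.1741.
Remaining = 99.9 × (1/2)^6.1741 = 99.9 × 0.013849 ≈ 1.3835 μg/L.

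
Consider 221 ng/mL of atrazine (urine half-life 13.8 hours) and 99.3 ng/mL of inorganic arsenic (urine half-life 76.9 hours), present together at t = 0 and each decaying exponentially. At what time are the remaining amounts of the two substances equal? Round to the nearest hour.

19 hours

Set 221·(1/2)^(t/13.8) = 99.3·(1/2)^(t/76.9).
Taking log₂: log₂(221/99.3) = t·(1/13.8 − 1/76.9).
log₂(2.2256) = 1.1542; 1/13.8 − 1/76.9 = 0.05946.
t = 1.1542 / 0.05946 ≈ 19.411 hours.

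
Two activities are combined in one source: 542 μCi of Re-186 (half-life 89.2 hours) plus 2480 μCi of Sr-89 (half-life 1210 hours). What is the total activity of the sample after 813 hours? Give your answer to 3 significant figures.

1560 μCi

Re-186: 542 × (1/2)^(813/89.2) = 542 × (1/2)^9.1143 ≈ 0.97793 μCi.
Sr-89: 2480 × (1/2)^(813/1210) = 2480 × (1/2)^0.6719 ≈ 1556.6 μCi.
Total = 0.97793 + 1556.6 ≈ 1557.6 μCi.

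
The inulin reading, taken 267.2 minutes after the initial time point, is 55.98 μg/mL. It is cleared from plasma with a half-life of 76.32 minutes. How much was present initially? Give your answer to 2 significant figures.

Number of half-lives elapsed: n = 267.2/76.32 ≈ 3.501.
A₀ = A × 2^n = 55.98 × 2^3.501 = 55.98 × 11.322 ≈ 633.8 μg/mL.

630 μg/mL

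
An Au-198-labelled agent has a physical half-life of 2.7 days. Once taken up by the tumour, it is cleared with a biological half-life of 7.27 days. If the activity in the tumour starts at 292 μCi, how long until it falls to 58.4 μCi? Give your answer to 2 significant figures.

4.6 days

1/t_eff = 1/t_phys + 1/t_biol = 1/2.7 + 1/7.27 = 0.50792 per day.
t_eff = 2.7 × 7.27 / (2.7 + 7.27) ≈ 1.9688 days.
n = log₂(292/58.4) ≈ 2.3219; t = 2.3219 × 1.9688 ≈ 4.5714 days.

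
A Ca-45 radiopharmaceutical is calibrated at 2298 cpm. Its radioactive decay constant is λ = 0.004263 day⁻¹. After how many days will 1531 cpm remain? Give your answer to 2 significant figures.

95 days

t½ = ln 2 / λ = 0.69315 / 0.004263 ≈ 162.6 days.
Fraction remaining = 1531/2298 ≈ 0.66623.
n = log₂(2298/1531) = ln(1.501)/ln 2 ≈ 0.5859 half-lives.
t = n × t½ = 0.5859 × 162.6 ≈ 95.266 days.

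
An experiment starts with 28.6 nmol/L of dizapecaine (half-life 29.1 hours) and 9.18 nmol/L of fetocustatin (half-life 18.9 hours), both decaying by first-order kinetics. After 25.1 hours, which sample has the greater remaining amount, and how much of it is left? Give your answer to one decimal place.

dizapecaine, 15.7 nmol/L

dizapecaine: 28.6 × (1/2)^0.86254 ≈ 15.729 nmol/L.
fetocustatin: 9.18 × (1/2)^1.328 ≈ 3.6565 nmol/L.
Dizapecaine has more remaining, at ≈ 15.729 nmol/L.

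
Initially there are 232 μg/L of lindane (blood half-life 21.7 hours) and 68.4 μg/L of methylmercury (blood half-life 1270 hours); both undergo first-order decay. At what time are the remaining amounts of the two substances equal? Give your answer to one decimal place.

38.9 hours

Set 232·(1/2)^(t/21.7) = 68.4·(1/2)^(t/1270).
Taking log₂: log₂(232/68.4) = t·(1/21.7 − 1/1270).
log₂(3.3918) = 1.7621; 1/21.7 − 1/1270 = 0.045296.
t = 1.7621 / 0.045296 ≈ 38.901 hours.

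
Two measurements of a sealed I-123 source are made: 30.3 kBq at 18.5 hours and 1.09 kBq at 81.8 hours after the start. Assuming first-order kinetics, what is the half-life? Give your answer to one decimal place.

13.2 hours

Over Δt = 81.8 − 18.5 = 63.3 hours, the level fell by a factor of 30.3/1.09 ≈ 27.798.
n = log₂(27.798) ≈ 4.7969 half-lives, so t½ = 63.3/4.7969 ≈ 13.196 hours.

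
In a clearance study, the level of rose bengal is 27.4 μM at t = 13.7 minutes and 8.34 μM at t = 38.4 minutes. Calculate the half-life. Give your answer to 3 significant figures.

Over Δt = 38.4 − 13.7 = 24.7 minutes, the level fell by a factor of 27.4/8.34 ≈ 3.2854.
n = log₂(3.2854) ≈ 1.7161 half-lives, so t½ = 24.7/1.7161 ≈ 14.393 minutes.

14.4 minutes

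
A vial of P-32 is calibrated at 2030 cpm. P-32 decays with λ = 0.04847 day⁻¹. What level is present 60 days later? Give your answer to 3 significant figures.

t½ = ln 2 / λ = 0.69315 / 0.04847 ≈ 14.301 days.
Number of half-lives: n = 60/14.301 ≈ 4.1956.
Remaining = 2030 × (1/2)^4.1956 = 2030 × 0.054574 ≈ 110.78 cpm.

111 cpm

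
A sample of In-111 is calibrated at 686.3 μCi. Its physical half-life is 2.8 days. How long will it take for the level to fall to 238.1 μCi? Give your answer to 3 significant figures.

4.28 days

Fraction remaining = 238.1/686.3 ≈ 0.34693.
n = log₂(686.3/238.1) = ln(2.8824)/ln 2 ≈ 1.5273 half-lives.
t = n × t½ = 1.5273 × 2.8 ≈ 4.2764 days.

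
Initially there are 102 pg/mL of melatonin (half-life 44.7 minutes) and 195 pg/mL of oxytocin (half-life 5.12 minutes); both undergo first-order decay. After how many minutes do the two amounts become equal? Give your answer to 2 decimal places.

Set 102·(1/2)^(t/44.7) = 195·(1/2)^(t/5.12).
Taking log₂: log₂(102/195) = t·(1/44.7 − 1/5.12).
log₂(0.52308) = -0.9349; 1/44.7 − 1/5.12 = -0.17294.
t = -0.9349 / -0.17294 ≈ 5.4059 minutes.

5.41 minutes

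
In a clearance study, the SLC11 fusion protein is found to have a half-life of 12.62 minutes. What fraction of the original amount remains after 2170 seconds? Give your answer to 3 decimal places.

0.137

2170 seconds = 36.1667 minutes.
n = 36.1667/12.62 ≈ 2.8658 half-lives.
Fraction remaining = (1/2)^2.8658 ≈ 0.13718.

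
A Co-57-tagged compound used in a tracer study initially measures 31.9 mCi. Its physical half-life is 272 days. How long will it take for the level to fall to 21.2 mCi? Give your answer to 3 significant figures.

160 days

Fraction remaining = 21.2/31.9 ≈ 0.66458.
n = log₂(31.9/21.2) = ln(1.5047)/ln 2 ≈ 0.58949 half-lives.
t = n × t½ = 0.58949 × 272 ≈ 160.34 days.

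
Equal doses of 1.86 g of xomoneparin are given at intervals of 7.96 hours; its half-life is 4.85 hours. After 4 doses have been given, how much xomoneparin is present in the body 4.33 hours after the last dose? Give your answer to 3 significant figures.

The 4 doses were given 28.21, 20.25, 12.29, 4.33 hours ago.
Total = 1.86·(1/2)^(28.21/4.85) + 1.86·(1/2)^(20.25/4.85) + 1.86·(1/2)^(12.29/4.85) + 1.86·(1/2)^(4.33/4.85)
      = 0.033005 + 0.10295 + 0.32114 + 1.0017 ≈ 1.4588 g.

1.46 g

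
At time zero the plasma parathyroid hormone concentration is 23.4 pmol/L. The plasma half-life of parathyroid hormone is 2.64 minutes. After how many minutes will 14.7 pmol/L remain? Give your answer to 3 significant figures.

1.77 minutes

Fraction remaining = 14.7/23.4 ≈ 0.62821.
n = log₂(23.4/14.7) = ln(1.5918)/ln 2 ≈ 0.67069 half-lives.
t = n × t½ = 0.67069 × 2.64 ≈ 1.7706 minutes.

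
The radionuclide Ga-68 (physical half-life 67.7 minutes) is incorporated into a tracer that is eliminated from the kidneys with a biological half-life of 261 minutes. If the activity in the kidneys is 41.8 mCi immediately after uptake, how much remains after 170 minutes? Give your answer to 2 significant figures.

1/t_eff = 1/t_phys + 1/t_biol = 1/67.7 + 1/261 = 0.018602 per minute.
t_eff = 67.7 × 261 / (67.7 + 261) ≈ 53.756 minutes.
Remaining = 41.8 × (1/2)^(170/53.756) = 41.8 × (1/2)^3.1624 ≈ 4.6687 mCi.

4.7 mCi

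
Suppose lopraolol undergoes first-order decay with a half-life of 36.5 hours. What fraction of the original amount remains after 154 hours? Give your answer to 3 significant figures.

0.0537

n = 154/36.5 ≈ 4.2192 half-lives.
Fraction remaining = (1/2)^4.2192 ≈ 0.053691.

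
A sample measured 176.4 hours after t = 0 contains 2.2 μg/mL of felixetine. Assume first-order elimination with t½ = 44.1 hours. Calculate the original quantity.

Number of half-lives elapsed: n = 176.4/44.1 ≈ 4.
A₀ = A × 2^n = 2.2 × 2^4 = 2.2 × 16 ≈ 35.2 μg/mL.

35.2 μg/mL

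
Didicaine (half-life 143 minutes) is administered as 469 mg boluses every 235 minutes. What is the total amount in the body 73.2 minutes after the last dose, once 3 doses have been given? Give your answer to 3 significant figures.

The 3 doses were given 543.2, 308.2, 73.2 minutes ago.
Total = 469·(1/2)^(543.2/143) + 469·(1/2)^(308.2/143) + 469·(1/2)^(73.2/143)
      = 33.704 + 105.29 + 328.91 ≈ 467.9 mg.

468 mg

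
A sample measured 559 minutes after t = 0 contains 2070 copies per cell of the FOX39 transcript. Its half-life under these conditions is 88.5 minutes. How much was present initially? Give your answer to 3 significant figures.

165000 copies per cell

Number of half-lives elapsed: n = 559/88.5 ≈ 6.3164.
A₀ = A × 2^n = 2070 × 2^6.3164 = 2070 × 79.693 ≈ 164960 copies per cell.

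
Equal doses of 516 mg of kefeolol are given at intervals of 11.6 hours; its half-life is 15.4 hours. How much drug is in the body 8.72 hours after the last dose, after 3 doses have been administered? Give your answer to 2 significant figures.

The 3 doses were given 31.92, 20.32, 8.72 hours ago.
Total = 516·(1/2)^(31.92/15.4) + 516·(1/2)^(20.32/15.4) + 516·(1/2)^(8.72/15.4)
      = 122.66 + 206.75 + 348.49 ≈ 677.9 mg.

680 mg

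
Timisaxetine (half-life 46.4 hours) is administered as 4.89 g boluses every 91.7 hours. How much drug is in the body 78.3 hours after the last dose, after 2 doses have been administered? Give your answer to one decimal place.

The 2 doses were given 170, 78.3 hours ago.
Total = 4.89·(1/2)^(170/46.4) + 4.89·(1/2)^(78.3/46.4)
      = 0.38583 + 1.5182 ≈ 1.904 g.

1.9 g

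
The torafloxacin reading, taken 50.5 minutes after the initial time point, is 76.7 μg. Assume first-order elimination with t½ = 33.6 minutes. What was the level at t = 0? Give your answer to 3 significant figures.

217 μg

Number of half-lives elapsed: n = 50.5/33.6 ≈ 1.503.
A₀ = A × 2^n = 76.7 × 2^1.503 = 76.7 × 2.8343 ≈ 217.39 μg.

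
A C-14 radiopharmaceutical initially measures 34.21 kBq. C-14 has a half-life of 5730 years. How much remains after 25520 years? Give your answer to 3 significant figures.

1.56 kBq

Number of half-lives: n = 25520/5730 ≈ 4.4538.
Remaining = 34.21 × (1/2)^4.4538 = 34.21 × 0.045634 ≈ 1.5611 kBq.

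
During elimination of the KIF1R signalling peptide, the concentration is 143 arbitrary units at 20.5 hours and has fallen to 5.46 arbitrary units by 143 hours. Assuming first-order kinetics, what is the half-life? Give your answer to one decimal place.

Over Δt = 143 − 20.5 = 122.5 hours, the level fell by a factor of 143/5.46 ≈ 26.19.
n = log₂(26.19) ≈ 4.711 half-lives, so t½ = 122.5/4.711 ≈ 26.003 hours.

26.0 hours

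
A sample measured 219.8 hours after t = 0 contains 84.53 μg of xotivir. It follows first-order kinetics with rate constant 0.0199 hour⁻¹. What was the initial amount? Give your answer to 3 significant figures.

t½ = ln 2 / k = 0.69315 / 0.0199 ≈ 34.832 hours.
Number of half-lives elapsed: n = 219.8/34.832 ≈ 6.3104.
A₀ = A × 2^n = 84.53 × 2^6.3104 = 84.53 × 79.362 ≈ 6708.5 μg.

6710 μg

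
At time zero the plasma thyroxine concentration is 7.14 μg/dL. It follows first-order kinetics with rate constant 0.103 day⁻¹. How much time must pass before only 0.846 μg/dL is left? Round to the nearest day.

t½ = ln 2 / λ = 0.69315 / 0.103 ≈ 6.7296 days.
Fraction remaining = 0.846/7.14 ≈ 0.11849.
n = log₂(7.14/0.846) = ln(8.4397)/ln 2 ≈ 3.0772 half-lives.
t = n × t½ = 3.0772 × 6.7296 ≈ 20.708 days.

21 days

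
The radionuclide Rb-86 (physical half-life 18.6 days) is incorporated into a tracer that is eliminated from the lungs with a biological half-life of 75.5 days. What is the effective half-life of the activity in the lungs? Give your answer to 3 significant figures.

14.9 days

1/t_eff = 1/t_phys + 1/t_biol = 1/18.6 + 1/75.5 = 0.067008 per day.
t_eff = 18.6 × 75.5 / (18.6 + 75.5) ≈ 14.923 days.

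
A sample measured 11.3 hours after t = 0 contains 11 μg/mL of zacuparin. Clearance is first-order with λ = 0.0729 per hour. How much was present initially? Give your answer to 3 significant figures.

t½ = ln 2 / λ = 0.69315 / 0.0729 ≈ 9.5082 hours.
Number of half-lives elapsed: n = 11.3/9.5082 ≈ 1.1884.
A₀ = A × 2^n = 11 × 2^1.1884 = 11 × 2.2791 ≈ 25.07 μg/mL.

25.1 μg/mL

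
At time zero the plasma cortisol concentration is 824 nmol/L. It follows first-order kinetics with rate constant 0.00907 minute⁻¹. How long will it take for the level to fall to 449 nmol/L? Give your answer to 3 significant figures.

t½ = ln 2 / k = 0.69315 / 0.00907 ≈ 76.422 minutes.
Fraction remaining = 449/824 ≈ 0.5449.
n = log₂(824/449) = ln(1.8352)/ln 2 ≈ 0.87593 half-lives.
t = n × t½ = 0.87593 × 76.422 ≈ 66.94 minutes.

66.9 minutes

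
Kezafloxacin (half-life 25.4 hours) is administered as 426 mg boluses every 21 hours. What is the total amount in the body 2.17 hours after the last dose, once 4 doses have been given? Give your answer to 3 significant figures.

The 4 doses were given 65.17, 44.17, 23.17, 2.17 hours ago.
Total = 426·(1/2)^(65.17/25.4) + 426·(1/2)^(44.17/25.4) + 426·(1/2)^(23.17/25.4) + 426·(1/2)^(2.17/25.4)
      = 71.952 + 127.62 + 226.36 + 401.51 ≈ 827.44 mg.

827 mg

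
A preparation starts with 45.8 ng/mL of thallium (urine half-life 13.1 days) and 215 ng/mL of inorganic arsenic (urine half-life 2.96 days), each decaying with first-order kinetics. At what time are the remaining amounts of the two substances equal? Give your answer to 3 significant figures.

8.53 days

Set 45.8·(1/2)^(t/13.1) = 215·(1/2)^(t/2.96).
Taking log₂: log₂(45.8/215) = t·(1/13.1 − 1/2.96).
log₂(0.21302) = -2.2309; 1/13.1 − 1/2.96 = -0.2615.
t = -2.2309 / -0.2615 ≈ 8.5312 days.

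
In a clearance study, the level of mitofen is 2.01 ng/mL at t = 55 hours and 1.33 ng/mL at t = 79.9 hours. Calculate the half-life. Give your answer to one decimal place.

Over Δt = 79.9 − 55 = 24.9 hours, the level fell by a factor of 2.01/1.33 ≈ 1.5113.
n = log₂(1.5113) ≈ 0.59577 half-lives, so t½ = 24.9/0.59577 ≈ 41.795 hours.

41.8 hours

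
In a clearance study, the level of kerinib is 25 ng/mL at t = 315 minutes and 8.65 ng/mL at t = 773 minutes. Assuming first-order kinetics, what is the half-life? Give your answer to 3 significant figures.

Over Δt = 773 − 315 = 458 minutes, the level fell by a factor of 25/8.65 ≈ 2.8902.
n = log₂(2.8902) ≈ 1.5312 half-lives, so t½ = 458/1.5312 ≈ 299.12 minutes.

299 minutes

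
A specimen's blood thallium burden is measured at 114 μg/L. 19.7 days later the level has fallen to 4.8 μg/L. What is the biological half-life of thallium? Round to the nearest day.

4 days

A/A₀ = 4.8/114 ≈ 0.042105.
n = log₂(23.75) ≈ 4.5699 half-lives elapsed in 19.7 days.
t½ = 19.7/4.5699 ≈ 4.3109 days.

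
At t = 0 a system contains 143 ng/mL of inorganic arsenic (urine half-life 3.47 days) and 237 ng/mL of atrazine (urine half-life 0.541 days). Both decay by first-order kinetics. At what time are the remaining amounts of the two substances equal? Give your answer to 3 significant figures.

Set 143·(1/2)^(t/3.47) = 237·(1/2)^(t/0.541).
Taking log₂: log₂(143/237) = t·(1/3.47 − 1/0.541).
log₂(0.60338) = -0.72887; 1/3.47 − 1/0.541 = -1.5602.
t = -0.72887 / -1.5602 ≈ 0.46715 days.

0.467 days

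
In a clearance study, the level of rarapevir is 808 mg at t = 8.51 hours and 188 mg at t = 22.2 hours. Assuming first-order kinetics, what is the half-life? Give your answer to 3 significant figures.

6.51 hours

Over Δt = 22.2 − 8.51 = 13.69 hours, the level fell by a factor of 808/188 ≈ 4.2979.
n = log₂(4.2979) ≈ 2.1036 half-lives, so t½ = 13.69/2.1036 ≈ 6.5078 hours.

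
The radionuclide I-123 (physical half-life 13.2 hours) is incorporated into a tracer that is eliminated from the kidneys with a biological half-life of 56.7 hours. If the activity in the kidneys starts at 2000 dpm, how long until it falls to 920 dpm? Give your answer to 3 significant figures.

12.0 hours

1/t_eff = 1/t_phys + 1/t_biol = 1/13.2 + 1/56.7 = 0.093394 per hour.
t_eff = 13.2 × 56.7 / (13.2 + 56.7) ≈ 10.707 hours.
n = log₂(2000/920) ≈ 1.1203; t = 1.1203 × 10.707 ≈ 11.995 hours.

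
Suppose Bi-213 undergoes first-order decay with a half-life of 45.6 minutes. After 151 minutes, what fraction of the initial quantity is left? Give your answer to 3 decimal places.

n = 151/45.6 ≈ 3.3114 half-lives.
Fraction remaining = (1/2)^3.3114 ≈ 0.10073.

0.101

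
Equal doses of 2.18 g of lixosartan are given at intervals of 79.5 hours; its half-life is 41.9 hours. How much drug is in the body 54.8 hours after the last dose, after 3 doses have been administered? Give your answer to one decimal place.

1.2 g

The 3 doses were given 213.8, 134.3, 54.8 hours ago.
Total = 2.18·(1/2)^(213.8/41.9) + 2.18·(1/2)^(134.3/41.9) + 2.18·(1/2)^(54.8/41.9)
      = 0.063447 + 0.23636 + 0.88053 ≈ 1.1803 g.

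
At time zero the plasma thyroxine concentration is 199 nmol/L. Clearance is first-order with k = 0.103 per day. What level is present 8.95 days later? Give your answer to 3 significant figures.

t½ = ln 2 / k = 0.69315 / 0.103 ≈ 6.7296 days.
Number of half-lives: n = 8.95/6.7296 ≈ 1.3299.
Remaining = 199 × (1/2)^1.3299 = 199 × 0.39778 ≈ 79.159 nmol/L.

79.2 nmol/L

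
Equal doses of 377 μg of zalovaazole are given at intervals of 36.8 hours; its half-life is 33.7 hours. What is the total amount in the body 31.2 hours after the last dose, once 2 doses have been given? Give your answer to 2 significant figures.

The 2 doses were given 68, 31.2 hours ago.
Total = 377·(1/2)^(68/33.7) + 377·(1/2)^(31.2/33.7)
      = 93.094 + 198.45 ≈ 291.54 μg.

290 μg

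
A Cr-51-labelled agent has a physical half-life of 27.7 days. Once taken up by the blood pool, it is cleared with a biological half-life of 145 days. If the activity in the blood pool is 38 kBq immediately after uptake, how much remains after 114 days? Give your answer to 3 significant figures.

1.27 kBq

1/t_eff = 1/t_phys + 1/t_biol = 1/27.7 + 1/145 = 0.042998 per day.
t_eff = 27.7 × 145 / (27.7 + 145) ≈ 23.257 days.
Remaining = 38 × (1/2)^(114/23.257) = 38 × (1/2)^4.9017 ≈ 1.2712 kBq.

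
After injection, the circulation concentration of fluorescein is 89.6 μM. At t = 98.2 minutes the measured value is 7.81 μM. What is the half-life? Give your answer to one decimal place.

A/A₀ = 7.81/89.6 ≈ 0.087165.
n = log₂(11.472) ≈ 3.5201 half-lives elapsed in 98.2 minutes.
t½ = 98.2/3.5201 ≈ 27.897 minutes.

27.9 minutes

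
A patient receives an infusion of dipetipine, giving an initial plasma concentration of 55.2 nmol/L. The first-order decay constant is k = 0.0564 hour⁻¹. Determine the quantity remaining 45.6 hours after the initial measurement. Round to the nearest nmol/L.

4 nmol/L

t½ = ln 2 / k = 0.69315 / 0.0564 ≈ 12.29 hours.
Number of half-lives: n = 45.6/12.29 ≈ 3.7104.
Remaining = 55.2 × (1/2)^3.7104 = 55.2 × 0.076395 ≈ 4.217 nmol/L.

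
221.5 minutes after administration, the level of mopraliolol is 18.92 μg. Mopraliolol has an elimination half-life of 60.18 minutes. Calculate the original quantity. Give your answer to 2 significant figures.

240 μg

Number of half-lives elapsed: n = 221.5/60.18 ≈ 3.6806.
A₀ = A × 2^n = 18.92 × 2^3.6806 = 18.92 × 12.823 ≈ 242.6 μg.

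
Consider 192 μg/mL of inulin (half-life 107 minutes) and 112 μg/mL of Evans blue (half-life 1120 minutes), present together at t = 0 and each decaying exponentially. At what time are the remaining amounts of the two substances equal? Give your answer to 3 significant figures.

92.0 minutes

Set 192·(1/2)^(t/107) = 112·(1/2)^(t/1120).
Taking log₂: log₂(192/112) = t·(1/107 − 1/1120).
log₂(1.7143) = 0.77761; 1/107 − 1/1120 = 0.0084529.
t = 0.77761 / 0.0084529 ≈ 91.993 minutes.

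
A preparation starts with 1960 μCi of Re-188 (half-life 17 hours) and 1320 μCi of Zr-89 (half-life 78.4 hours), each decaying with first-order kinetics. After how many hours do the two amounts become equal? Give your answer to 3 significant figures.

12.4 hours

Set 1960·(1/2)^(t/17) = 1320·(1/2)^(t/78.4).
Taking log₂: log₂(1960/1320) = t·(1/17 − 1/78.4).
log₂(1.4848) = 0.57032; 1/17 − 1/78.4 = 0.046068.
t = 0.57032 / 0.046068 ≈ 12.38 hours.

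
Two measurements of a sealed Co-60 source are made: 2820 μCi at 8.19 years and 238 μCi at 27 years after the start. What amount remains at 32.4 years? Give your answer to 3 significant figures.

117 μCi

Over Δt = 27 − 8.19 = 18.81 years, the level fell by a factor of 2820/238 ≈ 11.849.
n = log₂(11.849) ≈ 3.5667 half-lives, so t½ = 18.81/3.5667 ≈ 5.2738 years.
From t = 27 to t = 32.4: 238 × (1/2)^((32.4−27)/5.2738) ≈ 117.04 μCi.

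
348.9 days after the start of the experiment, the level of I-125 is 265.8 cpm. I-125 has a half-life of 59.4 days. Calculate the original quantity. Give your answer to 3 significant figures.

15600 cpm

Number of half-lives elapsed: n = 348.9/59.4 ≈ 5.8737.
A₀ = A × 2^n = 265.8 × 2^5.8737 = 265.8 × 58.637 ≈ 15586 cpm.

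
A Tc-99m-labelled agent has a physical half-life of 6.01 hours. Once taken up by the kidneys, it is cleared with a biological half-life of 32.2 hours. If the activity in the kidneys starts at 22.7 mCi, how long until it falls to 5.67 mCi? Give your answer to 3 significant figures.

1/t_eff = 1/t_phys + 1/t_biol = 1/6.01 + 1/32.2 = 0.19745 per hour.
t_eff = 6.01 × 32.2 / (6.01 + 32.2) ≈ 5.0647 hours.
n = log₂(22.7/5.67) ≈ 2.0013; t = 2.0013 × 5.0647 ≈ 10.136 hours.

10.1 hours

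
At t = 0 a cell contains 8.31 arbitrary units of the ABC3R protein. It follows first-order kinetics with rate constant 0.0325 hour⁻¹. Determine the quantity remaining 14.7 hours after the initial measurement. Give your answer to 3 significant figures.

t½ = ln 2 / k = 0.69315 / 0.0325 ≈ 21.328 hours.
Number of half-lives: n = 14.7/21.328 ≈ 0.68925.
Remaining = 8.31 × (1/2)^0.68925 = 8.31 × 0.62018 ≈ 5.1537 arbitrary units.

5.15 arbitrary units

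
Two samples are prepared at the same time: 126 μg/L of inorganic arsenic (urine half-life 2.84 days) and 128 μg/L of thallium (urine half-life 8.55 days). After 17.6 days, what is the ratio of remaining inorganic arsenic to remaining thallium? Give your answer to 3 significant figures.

0.0559

inorganic arsenic: 126 × (1/2)^(17.6/2.84) = 126 × (1/2)^6.1972 ≈ 1.7172 μg/L.
thallium: 128 × (1/2)^(17.6/8.55) = 128 × (1/2)^2.0585 ≈ 30.729 μg/L.
Ratio ≈ 1.7172 / 30.729 ≈ 0.055884.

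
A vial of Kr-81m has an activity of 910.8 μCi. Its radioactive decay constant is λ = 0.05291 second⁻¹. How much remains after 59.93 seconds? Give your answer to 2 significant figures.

t½ = ln 2 / λ = 0.69315 / 0.05291 ≈ 13.1 seconds.
Number of half-lives: n = 59.93/13.1 ≈ 4.5746.
Remaining = 910.8 × (1/2)^4.5746 = 910.8 × 0.041966 ≈ 38.223 μCi.

38 μCi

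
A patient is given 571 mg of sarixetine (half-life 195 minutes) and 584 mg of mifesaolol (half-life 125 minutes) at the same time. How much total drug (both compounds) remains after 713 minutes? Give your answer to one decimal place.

sarixetine: 571 × (1/2)^(713/195) = 571 × (1/2)^3.6564 ≈ 45.284 mg.
mifesaolol: 584 × (1/2)^(713/125) = 584 × (1/2)^5.704 ≈ 11.203 mg.
Total = 45.284 + 11.203 ≈ 56.487 mg.

56.5 mg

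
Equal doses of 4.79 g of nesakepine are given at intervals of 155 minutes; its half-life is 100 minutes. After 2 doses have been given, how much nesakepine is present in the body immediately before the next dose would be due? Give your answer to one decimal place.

2.2 g

The 2 doses were given 310, 155 minutes ago.
Total = 4.79·(1/2)^(310/100) + 4.79·(1/2)^(155/100)
      = 0.55865 + 1.6358 ≈ 2.1945 g.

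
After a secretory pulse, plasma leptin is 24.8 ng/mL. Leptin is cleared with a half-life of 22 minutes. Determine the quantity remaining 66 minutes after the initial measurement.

Elapsed time is 3 half-lives (66/22).
Each half-life halves the amount: 24.8 × (1/2)^3 = 24.8/8 = 3.1 ng/mL.

3.1 ng/mL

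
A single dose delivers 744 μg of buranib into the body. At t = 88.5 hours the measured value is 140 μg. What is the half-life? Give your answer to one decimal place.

36.7 hours

A/A₀ = 140/744 ≈ 0.18817.
n = log₂(5.3143) ≈ 2.4099 half-lives elapsed in 88.5 hours.
t½ = 88.5/2.4099 ≈ 36.724 hours.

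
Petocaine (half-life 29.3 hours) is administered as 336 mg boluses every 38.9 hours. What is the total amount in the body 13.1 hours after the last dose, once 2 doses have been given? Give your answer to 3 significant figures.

345 mg

The 2 doses were given 52, 13.1 hours ago.
Total = 336·(1/2)^(52/29.3) + 336·(1/2)^(13.1/29.3)
      = 98.195 + 246.46 ≈ 344.66 mg.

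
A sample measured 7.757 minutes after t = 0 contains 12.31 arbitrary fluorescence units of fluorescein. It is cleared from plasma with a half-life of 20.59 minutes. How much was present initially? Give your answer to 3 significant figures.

Number of half-lives elapsed: n = 7.757/20.59 ≈ 0.37674.
A₀ = A × 2^n = 12.31 × 2^0.37674 = 12.31 × 1.2984 ≈ 15.983 arbitrary fluorescence units.

16.0 arbitrary fluorescence units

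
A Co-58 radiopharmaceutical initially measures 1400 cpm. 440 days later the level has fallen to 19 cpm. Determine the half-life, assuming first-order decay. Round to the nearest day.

71 days

A/A₀ = 19/1400 ≈ 0.013571.
n = log₂(73.684) ≈ 6.2033 half-lives elapsed in 440 days.
t½ = 440/6.2033 ≈ 70.93 days.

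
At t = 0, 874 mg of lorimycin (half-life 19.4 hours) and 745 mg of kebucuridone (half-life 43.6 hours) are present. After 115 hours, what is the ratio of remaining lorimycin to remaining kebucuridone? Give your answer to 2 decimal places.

lorimycin: 874 × (1/2)^(115/19.4) = 874 × (1/2)^5.9278 ≈ 14.357 mg.
kebucuridone: 745 × (1/2)^(115/43.6) = 745 × (1/2)^2.6376 ≈ 119.72 mg.
Ratio ≈ 14.357 / 119.72 ≈ 0.11992.

0.12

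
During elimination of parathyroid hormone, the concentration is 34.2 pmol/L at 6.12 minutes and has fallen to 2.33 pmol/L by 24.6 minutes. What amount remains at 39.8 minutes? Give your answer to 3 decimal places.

0.256 pmol/L

Over Δt = 24.6 − 6.12 = 18.48 minutes, the level fell by a factor of 34.2/2.33 ≈ 14.678.
n = log₂(14.678) ≈ 3.8756 half-lives, so t½ = 18.48/3.8756 ≈ 4.7683 minutes.
From t = 24.6 to t = 39.8: 2.33 × (1/2)^((39.8−24.6)/4.7683) ≈ 0.25572 pmol/L.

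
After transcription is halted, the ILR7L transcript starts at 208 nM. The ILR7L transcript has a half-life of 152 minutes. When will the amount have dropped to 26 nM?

26/208 = 1/8, so 3 half-lives have elapsed.
t = 3 × 152 = 456 minutes.

456 minutes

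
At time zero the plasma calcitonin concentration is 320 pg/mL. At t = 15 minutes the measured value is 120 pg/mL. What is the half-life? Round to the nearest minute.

11 minutes

A/A₀ = 120/320 ≈ 0.375.
n = log₂(2.6667) ≈ 1.415 half-lives elapsed in 15 minutes.
t½ = 15/1.415 ≈ 10.6 minutes.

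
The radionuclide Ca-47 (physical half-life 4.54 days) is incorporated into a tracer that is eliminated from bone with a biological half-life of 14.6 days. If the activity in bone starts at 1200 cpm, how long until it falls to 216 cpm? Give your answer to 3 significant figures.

8.57 days

1/t_eff = 1/t_phys + 1/t_biol = 1/4.54 + 1/14.6 = 0.28876 per day.
t_eff = 4.54 × 14.6 / (4.54 + 14.6) ≈ 3.4631 days.
n = log₂(1200/216) ≈ 2.4739; t = 2.4739 × 3.4631 ≈ 8.5675 days.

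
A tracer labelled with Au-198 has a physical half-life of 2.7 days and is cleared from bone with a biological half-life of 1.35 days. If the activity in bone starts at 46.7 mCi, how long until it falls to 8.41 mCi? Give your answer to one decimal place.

1/t_eff = 1/t_phys + 1/t_biol = 1/2.7 + 1/1.35 = 1.1111 per day.
t_eff = 2.7 × 1.35 / (2.7 + 1.35) ≈ 0.9 days.
n = log₂(46.7/8.41) ≈ 2.4732; t = 2.4732 × 0.9 ≈ 2.2259 days.

2.2 days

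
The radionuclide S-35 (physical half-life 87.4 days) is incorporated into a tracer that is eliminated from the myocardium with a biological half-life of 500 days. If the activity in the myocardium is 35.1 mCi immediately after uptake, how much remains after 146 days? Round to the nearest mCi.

9 mCi

1/t_eff = 1/t_phys + 1/t_biol = 1/87.4 + 1/500 = 0.013442 per day.
t_eff = 87.4 × 500 / (87.4 + 500) ≈ 74.396 days.
Remaining = 35.1 × (1/2)^(146/74.396) = 35.1 × (1/2)^1.9625 ≈ 9.0062 mCi.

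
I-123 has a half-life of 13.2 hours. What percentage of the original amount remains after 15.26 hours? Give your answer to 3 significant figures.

n = 15.26/13.2 ≈ 1.1561 half-lives.
Fraction remaining = (1/2)^1.1561 ≈ 0.44874, i.e. 44.874%.

44.9%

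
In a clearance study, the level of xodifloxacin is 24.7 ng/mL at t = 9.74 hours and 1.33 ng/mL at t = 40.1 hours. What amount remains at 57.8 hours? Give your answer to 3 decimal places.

Over Δt = 40.1 − 9.74 = 30.36 hours, the level fell by a factor of 24.7/1.33 ≈ 18.571.
n = log₂(18.571) ≈ 4.215 half-lives, so t½ = 30.36/4.215 ≈ 7.2028 hours.
From t = 40.1 to t = 57.8: 1.33 × (1/2)^((57.8−40.1)/7.2028) ≈ 0.24216 ng/mL.

0.242 ng/mL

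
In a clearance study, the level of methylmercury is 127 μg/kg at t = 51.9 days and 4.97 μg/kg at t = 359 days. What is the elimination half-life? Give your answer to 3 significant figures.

65.7 days

Over Δt = 359 − 51.9 = 307.1 days, the level fell by a factor of 127/4.97 ≈ 25.553.
n = log₂(25.553) ≈ 4.6754 half-lives, so t½ = 307.1/4.6754 ≈ 65.684 days.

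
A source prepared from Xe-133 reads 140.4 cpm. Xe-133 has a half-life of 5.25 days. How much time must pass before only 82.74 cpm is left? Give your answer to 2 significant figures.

Fraction remaining = 82.74/140.4 ≈ 0.58932.
n = log₂(140.4/82.74) = ln(1.6969)/ln 2 ≈ 0.76289 half-lives.
t = n × t½ = 0.76289 × 5.25 ≈ 4.0052 days.

4.0 days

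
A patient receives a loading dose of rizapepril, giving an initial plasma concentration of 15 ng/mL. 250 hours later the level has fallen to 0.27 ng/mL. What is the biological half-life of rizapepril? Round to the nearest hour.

A/A₀ = 0.27/15 ≈ 0.018.
n = log₂(55.556) ≈ 5.7959 half-lives elapsed in 250 hours.
t½ = 250/5.7959 ≈ 43.134 hours.

43 hours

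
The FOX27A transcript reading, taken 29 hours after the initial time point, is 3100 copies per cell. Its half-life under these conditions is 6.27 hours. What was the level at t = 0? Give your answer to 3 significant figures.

Number of half-lives elapsed: n = 29/6.27 ≈ 4.6252.
A₀ = A × 2^n = 3100 × 2^4.6252 = 3100 × 24.679 ≈ 76504 copies per cell.

76500 copies per cell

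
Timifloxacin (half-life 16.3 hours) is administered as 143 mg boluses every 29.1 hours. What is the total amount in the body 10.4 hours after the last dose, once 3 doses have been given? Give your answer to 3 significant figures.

The 3 doses were given 68.6, 39.5, 10.4 hours ago.
Total = 143·(1/2)^(68.6/16.3) + 143·(1/2)^(39.5/16.3) + 143·(1/2)^(10.4/16.3)
      = 7.7344 + 26.659 + 91.89 ≈ 126.28 mg.

126 mg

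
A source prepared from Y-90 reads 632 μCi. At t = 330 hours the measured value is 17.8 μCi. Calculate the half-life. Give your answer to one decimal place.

A/A₀ = 17.8/632 ≈ 0.028165.
n = log₂(35.506) ≈ 5.15 half-lives elapsed in 330 hours.
t½ = 330/5.15 ≈ 64.078 hours.

64.1 hours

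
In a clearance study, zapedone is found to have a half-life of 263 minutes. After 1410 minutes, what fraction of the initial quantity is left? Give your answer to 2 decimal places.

0.02

n = 1410/263 ≈ 5.3612 half-lives.
Fraction remaining = (1/2)^5.3612 ≈ 0.024328.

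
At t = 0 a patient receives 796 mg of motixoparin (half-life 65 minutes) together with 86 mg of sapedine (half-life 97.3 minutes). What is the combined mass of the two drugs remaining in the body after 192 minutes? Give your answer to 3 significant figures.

125 mg

motixoparin: 796 × (1/2)^(192/65) = 796 × (1/2)^2.9538 ≈ 102.73 mg.
sapedine: 86 × (1/2)^(192/97.3) = 86 × (1/2)^1.9733 ≈ 21.902 mg.
Total = 102.73 + 21.902 ≈ 124.64 mg.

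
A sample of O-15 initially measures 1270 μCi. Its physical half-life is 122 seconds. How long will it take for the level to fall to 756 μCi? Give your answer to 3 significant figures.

91.3 seconds

Fraction remaining = 756/1270 ≈ 0.59528.
n = log₂(1270/756) = ln(1.6799)/ln 2 ≈ 0.74837 half-lives.
t = n × t½ = 0.74837 × 122 ≈ 91.301 seconds.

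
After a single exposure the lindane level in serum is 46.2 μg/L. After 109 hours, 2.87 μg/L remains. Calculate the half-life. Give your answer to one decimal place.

27.2 hours

A/A₀ = 2.87/46.2 ≈ 0.062121.
n = log₂(16.098) ≈ 4.0088 half-lives elapsed in 109 hours.
t½ = 109/4.0088 ≈ 27.19 hours.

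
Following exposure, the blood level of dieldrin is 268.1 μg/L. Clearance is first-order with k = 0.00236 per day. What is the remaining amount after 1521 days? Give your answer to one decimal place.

7.4 μg/L

t½ = ln 2 / k = 0.69315 / 0.00236 ≈ 293.71 days.
Number of half-lives: n = 1521/293.71 ≈ 5.1786.
Remaining = 268.1 × (1/2)^5.1786 = 268.1 × 0.02761 ≈ 7.4024 μg/L.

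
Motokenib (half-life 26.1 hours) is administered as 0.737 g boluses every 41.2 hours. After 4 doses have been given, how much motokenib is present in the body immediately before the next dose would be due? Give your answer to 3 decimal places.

0.366 g

The 4 doses were given 164.8, 123.6, 82.4, 41.2 hours ago.
Total = 0.737·(1/2)^(164.8/26.1) + 0.737·(1/2)^(123.6/26.1) + 0.737·(1/2)^(82.4/26.1) + 0.737·(1/2)^(41.2/26.1)
      = 0.0092621 + 0.027663 + 0.082621 + 0.24676 ≈ 0.36631 g.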